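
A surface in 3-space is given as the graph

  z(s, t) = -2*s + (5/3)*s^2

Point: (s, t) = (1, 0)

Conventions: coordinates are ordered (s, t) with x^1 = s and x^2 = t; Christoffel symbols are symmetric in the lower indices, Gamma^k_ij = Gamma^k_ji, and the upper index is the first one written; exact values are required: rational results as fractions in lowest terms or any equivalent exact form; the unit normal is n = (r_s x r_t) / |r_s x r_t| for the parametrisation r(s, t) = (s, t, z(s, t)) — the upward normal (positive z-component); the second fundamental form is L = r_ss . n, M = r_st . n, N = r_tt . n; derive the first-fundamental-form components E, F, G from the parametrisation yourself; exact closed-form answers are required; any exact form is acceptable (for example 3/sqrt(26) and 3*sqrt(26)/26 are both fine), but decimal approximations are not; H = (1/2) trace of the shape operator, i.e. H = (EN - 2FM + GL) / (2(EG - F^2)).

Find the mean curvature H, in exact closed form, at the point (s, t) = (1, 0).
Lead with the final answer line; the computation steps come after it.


Answer: H = 9/25

z_s = 4/3, z_t = 0, z_ss = 10/3, z_st = 0, z_tt = 0
E = 25/9, F = 0, G = 1; answer radicand W^2 = 25/9
unnormalised second-form numerators: l = 10/3, m = 0, n = 0; L = l/sqrt(25/9), and similarly M = m/sqrt(W^2), N = n/sqrt(W^2)
H = (E*n - 2*F*m + G*l) / (2*(EG - F^2)*sqrt(W^2)); E*n - 2*F*m + G*l = 10/3, EG - F^2 = 25/9, so H = (3/5)/sqrt(25/9)


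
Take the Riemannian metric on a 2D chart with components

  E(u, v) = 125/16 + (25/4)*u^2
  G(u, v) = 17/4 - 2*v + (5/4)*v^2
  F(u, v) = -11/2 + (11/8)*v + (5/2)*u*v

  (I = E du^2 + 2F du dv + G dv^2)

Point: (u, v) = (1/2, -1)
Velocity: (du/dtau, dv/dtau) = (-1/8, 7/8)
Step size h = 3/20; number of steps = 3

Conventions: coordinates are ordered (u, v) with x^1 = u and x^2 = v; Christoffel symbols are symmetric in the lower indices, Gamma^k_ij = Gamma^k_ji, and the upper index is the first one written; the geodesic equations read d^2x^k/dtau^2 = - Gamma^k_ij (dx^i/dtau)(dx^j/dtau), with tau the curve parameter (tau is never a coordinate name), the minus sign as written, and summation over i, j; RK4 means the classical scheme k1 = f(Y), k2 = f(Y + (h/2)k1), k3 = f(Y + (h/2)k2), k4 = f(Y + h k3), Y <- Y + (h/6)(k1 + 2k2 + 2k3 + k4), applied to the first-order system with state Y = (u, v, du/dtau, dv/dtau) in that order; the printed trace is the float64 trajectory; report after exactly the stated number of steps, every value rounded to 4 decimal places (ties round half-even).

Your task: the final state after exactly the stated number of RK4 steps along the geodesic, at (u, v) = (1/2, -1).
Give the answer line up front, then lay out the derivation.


Answer: u = 0.4117, v = -0.6186, du/dtau = -0.2771, dv/dtau = 0.8051

f(Y) = (du/dtau, dv/dtau, -Gamma^u_ij Y'^i Y'^j, -Gamma^v_ij Y'^i Y'^j) with the Gammas evaluated at the stage position; h = 0.150000; intermediate values shown to 6 dp
step 0: u = 0.5000, v = -1.0000, du/dtau = -0.1250, dv/dtau = 0.8750
step 1:
  k1: at (u, v) = (0.500000, -1.000000), (du/dtau, dv/dtau) = (-0.125000, 0.875000); Gamma_uuu = 0.727273, Gamma_uuv = 0.000000, Gamma_uvv = 0.327273, Gamma_vuu = 0.454545, Gamma_vuv = 0.000000, Gamma_vvv = 0.054545; k1 = (-0.125000, 0.875000, -0.261932, -0.048864)
  k2: at (u, v) = (0.490625, -0.934375), (du/dtau, dv/dtau) = (-0.144645, 0.871335); Gamma_uuu = 0.837603, Gamma_uuv = 0.000000, Gamma_uvv = 0.365529, Gamma_vuu = 0.597353, Gamma_vuv = 0.000000, Gamma_vvv = 0.101383; k2 = (-0.144645, 0.871335, -0.295043, -0.089471)
  k3: at (u, v) = (0.489152, -0.934650), (du/dtau, dv/dtau) = (-0.147128, 0.868290); Gamma_uuu = 0.825215, Gamma_uuv = 0.000000, Gamma_uvv = 0.361695, Gamma_vuu = 0.583222, Gamma_vuv = 0.000000, Gamma_vvv = 0.096965; k3 = (-0.147128, 0.868290, -0.290555, -0.085730)
  k4: at (u, v) = (0.477931, -0.869757), (du/dtau, dv/dtau) = (-0.168583, 0.862141); Gamma_uuu = 0.917020, Gamma_uuv = 0.000000, Gamma_uvv = 0.394751, Gamma_vuu = 0.709271, Gamma_vuv = 0.000000, Gamma_vvv = 0.139328; k4 = (-0.168583, 0.862141, -0.319475, -0.123718)
  Y <- Y + (h/6)(k1 + 2k2 + 2k3 + k4): u = 0.4781, v = -0.8696, du/dtau = -0.1688, dv/dtau = 0.8619
step 2:
  k1: at (u, v) = (0.478072, -0.869590), (du/dtau, dv/dtau) = (-0.168815, 0.861925); Gamma_uuu = 0.918508, Gamma_uuv = 0.000000, Gamma_uvv = 0.395224, Gamma_vuu = 0.711046, Gamma_vuv = 0.000000, Gamma_vvv = 0.139892; k1 = (-0.168815, 0.861925, -0.319794, -0.124192)
  k2: at (u, v) = (0.465411, -0.804946), (du/dtau, dv/dtau) = (-0.192800, 0.852611); Gamma_uuu = 0.996763, Gamma_uuv = 0.000000, Gamma_uvv = 0.424589, Gamma_vuu = 0.825600, Gamma_vuv = 0.000000, Gamma_vvv = 0.179413; k2 = (-0.192800, 0.852611, -0.345704, -0.161112)
  k3: at (u, v) = (0.463612, -0.805644), (du/dtau, dv/dtau) = (-0.194743, 0.849842); Gamma_uuu = 0.982477, Gamma_uuv = 0.000000, Gamma_uvv = 0.420101, Gamma_vuu = 0.808568, Gamma_vuv = 0.000000, Gamma_vvv = 0.174017; k3 = (-0.194743, 0.849842, -0.340671, -0.156345)
  k4: at (u, v) = (0.448860, -0.742114), (du/dtau, dv/dtau) = (-0.219916, 0.838474); Gamma_uuu = 1.042996, Gamma_uuv = 0.000000, Gamma_uvv = 0.444310, Gamma_vuu = 0.905241, Gamma_vuv = 0.000000, Gamma_vvv = 0.208551; k4 = (-0.219916, 0.838474, -0.362809, -0.190399)
  Y <- Y + (h/6)(k1 + 2k2 + 2k3 + k4): u = 0.4490, v = -0.7420, du/dtau = -0.2202, dv/dtau = 0.8382
step 3:
  k1: at (u, v) = (0.448976, -0.741958), (du/dtau, dv/dtau) = (-0.220199, 0.838188); Gamma_uuu = 1.044145, Gamma_uuv = 0.000000, Gamma_uvv = 0.444682, Gamma_vuu = 0.906674, Gamma_vuv = 0.000000, Gamma_vvv = 0.209014; k1 = (-0.220199, 0.838188, -0.363043, -0.190807)
  k2: at (u, v) = (0.432461, -0.679094), (du/dtau, dv/dtau) = (-0.247427, 0.823877); Gamma_uuu = 1.091184, Gamma_uuv = 0.000000, Gamma_uvv = 0.465031, Gamma_vuu = 0.990166, Gamma_vuv = 0.000000, Gamma_vvv = 0.240023; k2 = (-0.247427, 0.823877, -0.382453, -0.223539)
  k3: at (u, v) = (0.430419, -0.680167), (du/dtau, dv/dtau) = (-0.248883, 0.821422); Gamma_uuu = 1.075825, Gamma_uuv = 0.000000, Gamma_uvv = 0.460118, Gamma_vuu = 0.971163, Gamma_vuv = 0.000000, Gamma_vvv = 0.233899; k3 = (-0.248883, 0.821422, -0.377097, -0.217976)
  k4: at (u, v) = (0.411644, -0.618744), (du/dtau, dv/dtau) = (-0.276763, 0.805491); Gamma_uuu = 1.106751, Gamma_uuv = 0.000000, Gamma_uvv = 0.475584, Gamma_vuu = 1.036968, Gamma_vuv = 0.000000, Gamma_vvv = 0.259758; k4 = (-0.276763, 0.805491, -0.393342, -0.247965)
  Y <- Y + (h/6)(k1 + 2k2 + 2k3 + k4): u = 0.4117, v = -0.6186, du/dtau = -0.2771, dv/dtau = 0.8051


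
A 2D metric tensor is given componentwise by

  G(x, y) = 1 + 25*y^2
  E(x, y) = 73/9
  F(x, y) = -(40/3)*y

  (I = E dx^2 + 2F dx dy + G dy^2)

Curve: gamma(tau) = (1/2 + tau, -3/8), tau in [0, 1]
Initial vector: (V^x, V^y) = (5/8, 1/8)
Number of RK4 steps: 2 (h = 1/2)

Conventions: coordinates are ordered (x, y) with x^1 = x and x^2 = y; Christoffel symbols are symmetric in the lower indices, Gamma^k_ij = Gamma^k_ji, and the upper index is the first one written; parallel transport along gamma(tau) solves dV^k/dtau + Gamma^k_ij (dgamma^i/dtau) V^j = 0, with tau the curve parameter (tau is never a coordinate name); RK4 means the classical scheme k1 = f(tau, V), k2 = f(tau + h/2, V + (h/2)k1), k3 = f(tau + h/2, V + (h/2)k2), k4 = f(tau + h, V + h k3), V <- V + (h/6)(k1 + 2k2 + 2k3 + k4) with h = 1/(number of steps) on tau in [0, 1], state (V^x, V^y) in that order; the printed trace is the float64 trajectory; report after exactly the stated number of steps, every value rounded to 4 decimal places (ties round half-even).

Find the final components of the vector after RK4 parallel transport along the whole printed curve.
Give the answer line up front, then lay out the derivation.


Answer: V^x = 0.6250, V^y = 0.1250

gamma'(tau) = (1, 0); f(tau, V)^k = -Gamma^k_ij(gamma(tau)) gamma'^i(tau) V^j; h = 1/2; intermediate values shown to 6 dp
curve data and Christoffel symbols at the stage parameters:
  tau = 0.000000: gamma = (0.500000, -0.375000), gamma' = (1.000000, 0.000000); Gamma_xxx = 0.000000, Gamma_xxy = 0.000000, Gamma_xyy = -1.146782, Gamma_yxx = 0.000000, Gamma_yxy = 0.000000, Gamma_yyy = -0.806331
  tau = 0.250000: gamma = (0.750000, -0.375000), gamma' = (1.000000, 0.000000); Gamma_xxx = 0.000000, Gamma_xxy = 0.000000, Gamma_xyy = -1.146782, Gamma_yxx = 0.000000, Gamma_yxy = 0.000000, Gamma_yyy = -0.806331
  tau = 0.500000: gamma = (1.000000, -0.375000), gamma' = (1.000000, 0.000000); Gamma_xxx = 0.000000, Gamma_xxy = 0.000000, Gamma_xyy = -1.146782, Gamma_yxx = 0.000000, Gamma_yxy = 0.000000, Gamma_yyy = -0.806331
  tau = 0.750000: gamma = (1.250000, -0.375000), gamma' = (1.000000, 0.000000); Gamma_xxx = 0.000000, Gamma_xxy = 0.000000, Gamma_xyy = -1.146782, Gamma_yxx = 0.000000, Gamma_yxy = 0.000000, Gamma_yyy = -0.806331
  tau = 1.000000: gamma = (1.500000, -0.375000), gamma' = (1.000000, 0.000000); Gamma_xxx = 0.000000, Gamma_xxy = 0.000000, Gamma_xyy = -1.146782, Gamma_yxx = 0.000000, Gamma_yxy = 0.000000, Gamma_yyy = -0.806331
step 0: V^x = 0.6250, V^y = 0.1250
step 1: k1 = (0.000000, 0.000000), k2 = (0.000000, 0.000000), k3 = (0.000000, 0.000000), k4 = (0.000000, 0.000000); V <- V + (h/6)(k1 + 2k2 + 2k3 + k4): V^x = 0.6250, V^y = 0.1250
step 2: k1 = (0.000000, 0.000000), k2 = (0.000000, 0.000000), k3 = (0.000000, 0.000000), k4 = (0.000000, 0.000000); V <- V + (h/6)(k1 + 2k2 + 2k3 + k4): V^x = 0.6250, V^y = 0.1250


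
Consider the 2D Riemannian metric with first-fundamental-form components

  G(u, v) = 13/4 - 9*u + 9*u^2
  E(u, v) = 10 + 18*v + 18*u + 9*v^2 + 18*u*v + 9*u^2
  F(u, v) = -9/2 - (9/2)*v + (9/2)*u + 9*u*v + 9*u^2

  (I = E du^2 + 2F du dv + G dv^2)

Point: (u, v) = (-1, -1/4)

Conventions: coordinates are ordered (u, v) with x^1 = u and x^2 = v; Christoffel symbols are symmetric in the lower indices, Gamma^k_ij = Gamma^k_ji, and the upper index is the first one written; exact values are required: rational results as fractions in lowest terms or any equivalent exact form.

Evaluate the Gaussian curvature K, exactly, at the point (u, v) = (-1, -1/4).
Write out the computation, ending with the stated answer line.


E = 25/16, F = 27/8, G = 85/4, EG - F^2 = 349/16 at the point
E_u = -9/2, E_v = -9/2, F_u = -63/4, F_v = -27/2, G_u = -27, G_v = 0
E_vv = 18, F_uv = 9, G_uu = 18
K follows from Brioschi's formula, (det M1 - det M2)/(EG - F^2)^2.
M1 = [[-E_vv/2 + F_uv - G_uu/2, E_u/2, F_u - E_v/2], [F_v - G_u/2, E, F], [G_v/2, F, G]] = [[-9, -9/4, -27/2], [0, 25/16, 27/8], [0, 27/8, 85/4]]; det M1 = -3141/16
M2 = [[0, E_v/2, G_u/2], [E_v/2, E, F], [G_u/2, F, G]] = [[0, -9/4, -27/2], [-9/4, 25/16, 27/8], [-27/2, 27/8, 85/4]]; det M2 = -2997/16
det M1 - det M2 = -9; K = -9 / (349/16)^2 = -2304/121801

Answer: K = -2304/121801


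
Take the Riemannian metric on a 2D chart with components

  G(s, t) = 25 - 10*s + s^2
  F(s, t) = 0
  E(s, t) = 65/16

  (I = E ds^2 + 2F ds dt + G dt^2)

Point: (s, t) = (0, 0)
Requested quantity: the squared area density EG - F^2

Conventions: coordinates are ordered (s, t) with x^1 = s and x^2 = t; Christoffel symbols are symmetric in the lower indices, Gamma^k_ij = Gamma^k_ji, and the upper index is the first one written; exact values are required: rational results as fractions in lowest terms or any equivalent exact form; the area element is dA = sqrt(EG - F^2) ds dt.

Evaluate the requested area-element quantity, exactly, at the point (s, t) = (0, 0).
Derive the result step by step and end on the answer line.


E = 65/16, F = 0, G = 25; EG - F^2 = 1625/16

Answer: EG - F^2 = 1625/16


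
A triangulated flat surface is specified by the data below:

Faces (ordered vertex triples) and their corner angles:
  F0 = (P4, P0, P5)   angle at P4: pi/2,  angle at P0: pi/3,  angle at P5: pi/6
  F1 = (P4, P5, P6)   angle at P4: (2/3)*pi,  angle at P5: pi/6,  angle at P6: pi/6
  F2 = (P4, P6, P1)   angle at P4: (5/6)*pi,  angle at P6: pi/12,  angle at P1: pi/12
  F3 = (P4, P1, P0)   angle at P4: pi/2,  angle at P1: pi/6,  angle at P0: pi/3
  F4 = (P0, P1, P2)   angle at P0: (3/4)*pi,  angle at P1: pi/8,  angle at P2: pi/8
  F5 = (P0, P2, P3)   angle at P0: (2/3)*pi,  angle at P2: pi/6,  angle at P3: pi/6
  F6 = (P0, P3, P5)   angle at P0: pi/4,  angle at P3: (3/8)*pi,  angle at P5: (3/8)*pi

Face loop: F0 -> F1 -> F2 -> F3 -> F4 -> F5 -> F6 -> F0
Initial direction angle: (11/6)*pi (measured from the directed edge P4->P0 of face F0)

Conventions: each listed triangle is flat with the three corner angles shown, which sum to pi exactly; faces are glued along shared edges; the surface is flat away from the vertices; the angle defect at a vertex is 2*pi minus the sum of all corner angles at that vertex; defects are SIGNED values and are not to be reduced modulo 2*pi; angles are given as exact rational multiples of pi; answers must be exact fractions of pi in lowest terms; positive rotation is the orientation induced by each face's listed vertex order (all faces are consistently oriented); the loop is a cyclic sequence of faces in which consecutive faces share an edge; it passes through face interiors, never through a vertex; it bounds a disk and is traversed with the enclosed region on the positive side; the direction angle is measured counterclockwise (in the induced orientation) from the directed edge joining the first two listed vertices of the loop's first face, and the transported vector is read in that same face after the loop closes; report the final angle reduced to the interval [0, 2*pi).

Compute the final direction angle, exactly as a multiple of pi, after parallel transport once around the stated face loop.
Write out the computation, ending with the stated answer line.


enclosed vertex P0: corner angles sum to (7/3)*pi, defect = 2*pi - (7/3)*pi = -pi/3
enclosed vertex P4: corner angles sum to (5/2)*pi, defect = 2*pi - (5/2)*pi = -pi/2
final direction = starting direction + enclosed defect total, reduced mod 2*pi (induced orientation)
final angle = (11/6)*pi - (5/6)*pi = pi (mod 2*pi)

Answer: final direction angle = pi


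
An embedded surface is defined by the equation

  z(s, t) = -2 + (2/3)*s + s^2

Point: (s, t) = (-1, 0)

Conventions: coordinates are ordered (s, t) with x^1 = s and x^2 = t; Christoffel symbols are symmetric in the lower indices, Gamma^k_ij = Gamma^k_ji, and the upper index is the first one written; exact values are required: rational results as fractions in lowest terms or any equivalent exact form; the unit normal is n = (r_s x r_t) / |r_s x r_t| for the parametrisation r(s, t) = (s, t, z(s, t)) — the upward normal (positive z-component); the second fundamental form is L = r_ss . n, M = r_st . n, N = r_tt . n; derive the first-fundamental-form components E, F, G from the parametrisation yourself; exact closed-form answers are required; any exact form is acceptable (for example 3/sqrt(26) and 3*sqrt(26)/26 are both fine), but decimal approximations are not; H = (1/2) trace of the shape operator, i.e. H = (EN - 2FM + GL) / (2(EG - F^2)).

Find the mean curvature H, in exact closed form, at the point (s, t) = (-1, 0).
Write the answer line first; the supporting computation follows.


Answer: H = 27/125

z_s = -4/3, z_t = 0, z_ss = 2, z_st = 0, z_tt = 0
E = 25/9, F = 0, G = 1; answer radicand W^2 = 25/9
unnormalised second-form numerators: l = 2, m = 0, n = 0; L = l/sqrt(25/9), and similarly M = m/sqrt(W^2), N = n/sqrt(W^2)
H = (E*n - 2*F*m + G*l) / (2*(EG - F^2)*sqrt(W^2)); E*n - 2*F*m + G*l = 2, EG - F^2 = 25/9, so H = (9/25)/sqrt(25/9)


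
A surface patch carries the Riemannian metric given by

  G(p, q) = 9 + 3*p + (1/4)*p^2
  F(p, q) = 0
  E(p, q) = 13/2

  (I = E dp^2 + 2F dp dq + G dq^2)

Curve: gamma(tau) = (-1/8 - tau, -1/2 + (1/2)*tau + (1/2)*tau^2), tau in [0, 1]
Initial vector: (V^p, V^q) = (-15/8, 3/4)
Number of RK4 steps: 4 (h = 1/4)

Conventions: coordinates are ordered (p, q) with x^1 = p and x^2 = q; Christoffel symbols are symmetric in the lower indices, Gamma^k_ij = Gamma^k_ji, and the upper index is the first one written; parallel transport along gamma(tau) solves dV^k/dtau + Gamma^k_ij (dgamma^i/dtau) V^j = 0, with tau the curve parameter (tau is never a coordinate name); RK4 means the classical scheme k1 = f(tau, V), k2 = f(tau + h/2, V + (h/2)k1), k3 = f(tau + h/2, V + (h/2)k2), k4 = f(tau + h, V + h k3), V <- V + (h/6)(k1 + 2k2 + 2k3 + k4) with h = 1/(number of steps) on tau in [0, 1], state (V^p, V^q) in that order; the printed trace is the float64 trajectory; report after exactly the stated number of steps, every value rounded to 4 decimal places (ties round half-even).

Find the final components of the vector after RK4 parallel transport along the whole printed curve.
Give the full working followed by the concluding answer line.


gamma'(tau) = (-1, 1/2 + tau); f(tau, V)^k = -Gamma^k_ij(gamma(tau)) gamma'^i(tau) V^j; h = 1/4; intermediate values shown to 6 dp
curve data and Christoffel symbols at the stage parameters:
  tau = 0.000000: gamma = (-0.125000, -0.500000), gamma' = (-1.000000, 0.500000); Gamma_ppp = 0.000000, Gamma_ppq = 0.000000, Gamma_pqq = -0.225962, Gamma_qpp = 0.000000, Gamma_qpq = 0.170213, Gamma_qqq = 0.000000
  tau = 0.125000: gamma = (-0.250000, -0.429688), gamma' = (-1.000000, 0.625000); Gamma_ppp = 0.000000, Gamma_ppq = 0.000000, Gamma_pqq = -0.221154, Gamma_qpp = 0.000000, Gamma_qpq = 0.173913, Gamma_qqq = 0.000000
  tau = 0.250000: gamma = (-0.375000, -0.343750), gamma' = (-1.000000, 0.750000); Gamma_ppp = 0.000000, Gamma_ppq = 0.000000, Gamma_pqq = -0.216346, Gamma_qpp = 0.000000, Gamma_qpq = 0.177778, Gamma_qqq = 0.000000
  tau = 0.375000: gamma = (-0.500000, -0.242188), gamma' = (-1.000000, 0.875000); Gamma_ppp = 0.000000, Gamma_ppq = 0.000000, Gamma_pqq = -0.211538, Gamma_qpp = 0.000000, Gamma_qpq = 0.181818, Gamma_qqq = 0.000000
  tau = 0.500000: gamma = (-0.625000, -0.125000), gamma' = (-1.000000, 1.000000); Gamma_ppp = 0.000000, Gamma_ppq = 0.000000, Gamma_pqq = -0.206731, Gamma_qpp = 0.000000, Gamma_qpq = 0.186047, Gamma_qqq = 0.000000
  tau = 0.625000: gamma = (-0.750000, 0.007812), gamma' = (-1.000000, 1.125000); Gamma_ppp = 0.000000, Gamma_ppq = 0.000000, Gamma_pqq = -0.201923, Gamma_qpp = 0.000000, Gamma_qpq = 0.190476, Gamma_qqq = 0.000000
  tau = 0.750000: gamma = (-0.875000, 0.156250), gamma' = (-1.000000, 1.250000); Gamma_ppp = 0.000000, Gamma_ppq = 0.000000, Gamma_pqq = -0.197115, Gamma_qpp = 0.000000, Gamma_qpq = 0.195122, Gamma_qqq = 0.000000
  tau = 0.875000: gamma = (-1.000000, 0.320312), gamma' = (-1.000000, 1.375000); Gamma_ppp = 0.000000, Gamma_ppq = 0.000000, Gamma_pqq = -0.192308, Gamma_qpp = 0.000000, Gamma_qpq = 0.200000, Gamma_qqq = 0.000000
  tau = 1.000000: gamma = (-1.125000, 0.500000), gamma' = (-1.000000, 1.500000); Gamma_ppp = 0.000000, Gamma_ppq = 0.000000, Gamma_pqq = -0.187500, Gamma_qpp = 0.000000, Gamma_qpq = 0.205128, Gamma_qqq = 0.000000
step 0: V^p = -1.8750, V^q = 0.7500
step 1: k1 = (0.084736, 0.287234), k2 = (0.108629, 0.339332), k3 = (0.109529, 0.340140), k4 = (0.135492, 0.394800); V <- V + (h/6)(k1 + 2k2 + 2k3 + k4): V^p = -1.8476, V^q = 0.8350
step 2: k1 = (0.135493, 0.394804), k2 = (0.163697, 0.452047), k3 = (0.165022, 0.452787), k4 = (0.196030, 0.512489); V <- V + (h/6)(k1 + 2k2 + 2k3 + k4): V^p = -1.8064, V^q = 0.9482
step 3: k1 = (0.196032, 0.512500), k2 = (0.229960, 0.574664), k3 = (0.231725, 0.575235), k4 = (0.269076, 0.639549); V <- V + (h/6)(k1 + 2k2 + 2k3 + k4): V^p = -1.7486, V^q = 1.0921
step 4: k1 = (0.269081, 0.639572), k2 = (0.309909, 0.706015), k3 = (0.312106, 0.706273), k4 = (0.356806, 0.774252); V <- V + (h/6)(k1 + 2k2 + 2k3 + k4): V^p = -1.6707, V^q = 1.2687

Answer: V^p = -1.6707, V^q = 1.2687


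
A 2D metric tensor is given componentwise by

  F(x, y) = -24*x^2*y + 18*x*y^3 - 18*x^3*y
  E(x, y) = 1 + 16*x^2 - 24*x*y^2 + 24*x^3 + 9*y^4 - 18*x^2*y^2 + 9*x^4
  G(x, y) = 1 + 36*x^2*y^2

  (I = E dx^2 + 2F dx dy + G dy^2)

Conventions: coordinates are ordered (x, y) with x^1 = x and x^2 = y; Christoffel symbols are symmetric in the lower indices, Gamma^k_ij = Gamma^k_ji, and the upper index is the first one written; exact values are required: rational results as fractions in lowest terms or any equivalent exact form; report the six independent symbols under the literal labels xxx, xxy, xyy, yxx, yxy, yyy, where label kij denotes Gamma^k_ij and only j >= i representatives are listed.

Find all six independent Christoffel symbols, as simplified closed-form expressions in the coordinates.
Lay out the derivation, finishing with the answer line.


E = 1 + 16*x^2 - 24*x*y^2 + 24*x^3 + 9*y^4 - 18*x^2*y^2 + 9*x^4; F = -24*x^2*y + 18*x*y^3 - 18*x^3*y; G = 1 + 36*x^2*y^2
Gamma^k_ij = (1/2) g^{kl} (d_i g_jl + d_j g_il - d_l g_ij), with g^inv = (1/(EG-F^2)) [[G, -F], [-F, E]]
first partials: E_x = 32*x - 24*y^2 + 72*x^2 - 36*x*y^2 + 36*x^3, E_y = -48*x*y + 36*y^3 - 36*x^2*y, F_x = -48*x*y + 18*y^3 - 54*x^2*y, F_y = -24*x^2 + 54*x*y^2 - 18*x^3, G_x = 72*x*y^2, G_y = 72*x^2*y
D = EG - F^2 = 1 + 16*x^2 - 24*x*y^2 + 24*x^3 + 9*y^4 + 18*x^2*y^2 + 9*x^4
expanded: Gamma^x_xx = (G E_x - 2F F_x + F E_y)/(2D), Gamma^x_xy = (G E_y - F G_x)/(2D), Gamma^x_yy = (2G F_y - G G_x - F G_y)/(2D), Gamma^y_xx = (2E F_x - E E_y - F E_x)/(2D), Gamma^y_xy = (E G_x - F E_y)/(2D), Gamma^y_yy = (E G_y - 2F F_y + F G_x)/(2D); substitute and cancel common factors

Answer: Gamma_xxx = (18*x^3 + 36*x^2 - 18*x*y^2 + 16*x - 12*y^2)/(9*x^4 + 24*x^3 + 18*x^2*y^2 + 16*x^2 - 24*x*y^2 + 9*y^4 + 1), Gamma_xxy = (-18*x^2*y - 24*x*y + 18*y^3)/(9*x^4 + 24*x^3 + 18*x^2*y^2 + 16*x^2 - 24*x*y^2 + 9*y^4 + 1), Gamma_xyy = (-18*x^3 - 24*x^2 + 18*x*y^2)/(9*x^4 + 24*x^3 + 18*x^2*y^2 + 16*x^2 - 24*x*y^2 + 9*y^4 + 1), Gamma_yxx = (-36*x^2*y - 24*x*y)/(9*x^4 + 24*x^3 + 18*x^2*y^2 + 16*x^2 - 24*x*y^2 + 9*y^4 + 1), Gamma_yxy = 36*x*y^2/(9*x^4 + 24*x^3 + 18*x^2*y^2 + 16*x^2 - 24*x*y^2 + 9*y^4 + 1), Gamma_yyy = 36*x^2*y/(9*x^4 + 24*x^3 + 18*x^2*y^2 + 16*x^2 - 24*x*y^2 + 9*y^4 + 1)


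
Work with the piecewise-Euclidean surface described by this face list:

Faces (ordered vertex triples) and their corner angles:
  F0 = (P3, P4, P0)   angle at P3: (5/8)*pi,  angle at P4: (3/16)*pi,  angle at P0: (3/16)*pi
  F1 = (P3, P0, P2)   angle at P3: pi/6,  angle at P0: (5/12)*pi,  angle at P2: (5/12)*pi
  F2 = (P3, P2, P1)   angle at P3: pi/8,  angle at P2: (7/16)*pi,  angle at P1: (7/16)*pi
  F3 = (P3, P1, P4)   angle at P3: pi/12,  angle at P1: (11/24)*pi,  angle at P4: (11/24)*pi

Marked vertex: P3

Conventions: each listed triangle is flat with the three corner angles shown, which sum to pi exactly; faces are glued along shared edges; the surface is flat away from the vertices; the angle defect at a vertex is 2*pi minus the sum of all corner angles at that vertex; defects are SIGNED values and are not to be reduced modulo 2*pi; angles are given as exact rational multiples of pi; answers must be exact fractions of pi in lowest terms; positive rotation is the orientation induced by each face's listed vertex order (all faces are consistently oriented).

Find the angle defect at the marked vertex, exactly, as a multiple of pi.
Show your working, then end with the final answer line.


Sum of corner angles at P3: pi
defect = 2*pi - pi

Answer: defect(P3) = pi


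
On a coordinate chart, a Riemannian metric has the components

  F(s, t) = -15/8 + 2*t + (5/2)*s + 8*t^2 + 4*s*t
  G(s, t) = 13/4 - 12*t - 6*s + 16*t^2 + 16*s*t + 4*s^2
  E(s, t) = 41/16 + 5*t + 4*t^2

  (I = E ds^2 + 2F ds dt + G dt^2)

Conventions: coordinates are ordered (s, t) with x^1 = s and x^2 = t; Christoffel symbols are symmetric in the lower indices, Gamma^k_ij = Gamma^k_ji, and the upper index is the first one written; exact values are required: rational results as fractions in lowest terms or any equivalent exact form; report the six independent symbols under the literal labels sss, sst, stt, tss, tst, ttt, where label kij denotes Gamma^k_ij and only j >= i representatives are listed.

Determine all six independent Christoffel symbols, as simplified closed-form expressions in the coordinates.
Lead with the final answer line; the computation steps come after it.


Answer: Gamma_sss = 0, Gamma_sst = (64*t + 40)/(64*s^2 + 256*s*t - 96*s + 320*t^2 - 112*t + 77), Gamma_stt = (128*t + 80)/(64*s^2 + 256*s*t - 96*s + 320*t^2 - 112*t + 77), Gamma_tss = 0, Gamma_tst = (64*s + 128*t - 48)/(64*s^2 + 256*s*t - 96*s + 320*t^2 - 112*t + 77), Gamma_ttt = (128*s + 256*t - 96)/(64*s^2 + 256*s*t - 96*s + 320*t^2 - 112*t + 77)

E = 41/16 + 5*t + 4*t^2; F = -15/8 + 2*t + (5/2)*s + 8*t^2 + 4*s*t; G = 13/4 - 12*t - 6*s + 16*t^2 + 16*s*t + 4*s^2
Gamma^k_ij = (1/2) g^{kl} (d_i g_jl + d_j g_il - d_l g_ij), with g^inv = (1/(EG-F^2)) [[G, -F], [-F, E]]
first partials: E_s = 0, E_t = 5 + 8*t, F_s = 5/2 + 4*t, F_t = 2 + 16*t + 4*s, G_s = -6 + 16*t + 8*s, G_t = -12 + 32*t + 16*s
D = EG - F^2 = 77/16 - 7*t - 6*s + 20*t^2 + 16*s*t + 4*s^2
expanded: Gamma^s_ss = (G E_s - 2F F_s + F E_t)/(2D), Gamma^s_st = (G E_t - F G_s)/(2D), Gamma^s_tt = (2G F_t - G G_s - F G_t)/(2D), Gamma^t_ss = (2E F_s - E E_t - F E_s)/(2D), Gamma^t_st = (E G_s - F E_t)/(2D), Gamma^t_tt = (E G_t - 2F F_t + F G_s)/(2D); substitute and cancel common factors


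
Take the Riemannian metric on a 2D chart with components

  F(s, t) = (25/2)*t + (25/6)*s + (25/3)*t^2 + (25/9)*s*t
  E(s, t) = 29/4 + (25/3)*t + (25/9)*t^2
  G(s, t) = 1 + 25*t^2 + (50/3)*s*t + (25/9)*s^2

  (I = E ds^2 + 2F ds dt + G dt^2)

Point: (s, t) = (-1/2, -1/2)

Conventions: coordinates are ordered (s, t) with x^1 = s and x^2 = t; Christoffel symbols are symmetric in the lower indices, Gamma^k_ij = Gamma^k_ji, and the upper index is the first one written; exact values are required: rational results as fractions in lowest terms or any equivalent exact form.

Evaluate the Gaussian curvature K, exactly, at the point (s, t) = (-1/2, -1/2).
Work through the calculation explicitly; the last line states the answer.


E = 34/9, F = -50/9, G = 109/9, EG - F^2 = 134/9 at the point
E_s = 0, E_t = 50/9, F_s = 25/9, F_t = 25/9, G_s = -100/9, G_t = -100/3
E_tt = 50/9, F_st = 25/9, G_ss = 50/9
Brioschi: K = (det M1 - det M2) / (EG - F^2)^2 with the standard first/second-derivative matrices M1, M2.
M1 = [[-E_tt/2 + F_st - G_ss/2, E_s/2, F_s - E_t/2], [F_t - G_s/2, E, F], [G_t/2, F, G]] = [[-25/9, 0, 0], [25/3, 34/9, -50/9], [-50/3, -50/9, 109/9]]; det M1 = -3350/81
M2 = [[0, E_t/2, G_s/2], [E_t/2, E, F], [G_s/2, F, G]] = [[0, 25/9, -50/9], [25/9, 34/9, -50/9], [-50/9, -50/9, 109/9]]; det M2 = -3125/81
det M1 - det M2 = -25/9; K = -25/9 / (134/9)^2 = -225/17956

Answer: K = -225/17956


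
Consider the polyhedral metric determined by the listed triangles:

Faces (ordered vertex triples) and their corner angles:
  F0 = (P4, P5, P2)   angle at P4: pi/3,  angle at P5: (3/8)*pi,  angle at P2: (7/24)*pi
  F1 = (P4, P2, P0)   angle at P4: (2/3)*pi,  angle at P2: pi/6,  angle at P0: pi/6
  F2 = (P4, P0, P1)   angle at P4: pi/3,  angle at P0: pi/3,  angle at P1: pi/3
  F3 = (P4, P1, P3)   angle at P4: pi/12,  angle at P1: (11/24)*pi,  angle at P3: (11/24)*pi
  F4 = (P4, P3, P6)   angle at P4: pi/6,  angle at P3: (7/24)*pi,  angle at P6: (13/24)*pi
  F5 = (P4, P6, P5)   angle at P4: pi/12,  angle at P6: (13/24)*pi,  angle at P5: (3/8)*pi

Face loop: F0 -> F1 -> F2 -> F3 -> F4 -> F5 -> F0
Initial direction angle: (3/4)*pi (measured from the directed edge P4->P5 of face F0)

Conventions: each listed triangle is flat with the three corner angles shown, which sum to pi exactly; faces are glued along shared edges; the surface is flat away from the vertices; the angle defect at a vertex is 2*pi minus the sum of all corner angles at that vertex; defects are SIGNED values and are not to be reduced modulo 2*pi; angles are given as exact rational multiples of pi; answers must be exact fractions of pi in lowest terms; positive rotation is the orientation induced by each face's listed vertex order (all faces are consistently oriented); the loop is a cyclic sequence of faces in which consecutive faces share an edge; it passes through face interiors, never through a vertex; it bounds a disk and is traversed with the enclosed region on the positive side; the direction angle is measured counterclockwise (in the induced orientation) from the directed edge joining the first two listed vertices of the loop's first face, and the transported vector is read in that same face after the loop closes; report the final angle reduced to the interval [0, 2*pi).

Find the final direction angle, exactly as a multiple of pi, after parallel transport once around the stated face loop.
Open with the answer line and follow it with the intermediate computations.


Answer: final direction angle = (13/12)*pi

enclosed vertex P4: corner angles sum to (5/3)*pi, defect = 2*pi - (5/3)*pi = pi/3
adding the enclosed defects to the starting angle (mod 2*pi, induced orientation) gives the holonomy
final angle = (3/4)*pi + pi/3 = (13/12)*pi (mod 2*pi)


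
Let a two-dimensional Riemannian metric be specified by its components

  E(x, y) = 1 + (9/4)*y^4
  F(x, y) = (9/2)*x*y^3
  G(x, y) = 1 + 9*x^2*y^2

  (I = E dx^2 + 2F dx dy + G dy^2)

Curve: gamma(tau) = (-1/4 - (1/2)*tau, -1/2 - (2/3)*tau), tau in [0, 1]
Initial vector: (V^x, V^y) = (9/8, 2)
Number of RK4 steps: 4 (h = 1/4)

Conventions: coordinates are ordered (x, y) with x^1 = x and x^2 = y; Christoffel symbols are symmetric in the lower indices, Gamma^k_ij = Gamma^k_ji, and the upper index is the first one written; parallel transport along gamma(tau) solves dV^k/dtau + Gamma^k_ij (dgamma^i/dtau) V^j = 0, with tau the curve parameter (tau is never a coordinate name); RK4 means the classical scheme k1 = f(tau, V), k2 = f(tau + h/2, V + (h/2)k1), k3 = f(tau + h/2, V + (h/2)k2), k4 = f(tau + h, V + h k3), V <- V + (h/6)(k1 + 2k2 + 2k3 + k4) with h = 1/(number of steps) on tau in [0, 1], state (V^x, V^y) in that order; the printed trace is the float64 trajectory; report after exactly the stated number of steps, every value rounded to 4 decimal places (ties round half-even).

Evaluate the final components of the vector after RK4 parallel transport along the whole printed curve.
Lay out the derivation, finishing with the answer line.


gamma'(tau) = (-1/2, -2/3); f(tau, V)^k = -Gamma^k_ij(gamma(tau)) gamma'^i(tau) V^j; h = 1/4; intermediate values shown to 6 dp
curve data and Christoffel symbols at the stage parameters:
  tau = 0.000000: gamma = (-0.250000, -0.500000), gamma' = (-0.500000, -0.666667); Gamma_xxx = 0.000000, Gamma_xxy = -0.439024, Gamma_xyy = -0.219512, Gamma_yxx = 0.000000, Gamma_yxy = -0.439024, Gamma_yyy = -0.219512
  tau = 0.125000: gamma = (-0.312500, -0.583333), gamma' = (-0.500000, -0.666667); Gamma_xxx = 0.000000, Gamma_xxy = -0.572731, Gamma_xyy = -0.306820, Gamma_yxx = 0.000000, Gamma_yxy = -0.613640, Gamma_yyy = -0.328736
  tau = 0.250000: gamma = (-0.375000, -0.666667), gamma' = (-0.500000, -0.666667); Gamma_xxx = 0.000000, Gamma_xxy = -0.664360, Gamma_xyy = -0.373702, Gamma_yxx = 0.000000, Gamma_yxy = -0.747405, Gamma_yyy = -0.420415
  tau = 0.375000: gamma = (-0.437500, -0.750000), gamma' = (-0.500000, -0.666667); Gamma_xxx = 0.000000, Gamma_xxy = -0.708132, Gamma_xyy = -0.413077, Gamma_yxx = 0.000000, Gamma_yxy = -0.826154, Gamma_yyy = -0.481923
  tau = 0.500000: gamma = (-0.500000, -0.833333), gamma' = (-0.500000, -0.666667); Gamma_xxx = 0.000000, Gamma_xxy = -0.713946, Gamma_xyy = -0.428367, Gamma_yxx = 0.000000, Gamma_yxy = -0.856735, Gamma_yyy = -0.514041
  tau = 0.625000: gamma = (-0.562500, -0.916667), gamma' = (-0.500000, -0.666667); Gamma_xxx = 0.000000, Gamma_xxy = -0.695807, Gamma_xyy = -0.426973, Gamma_yxx = 0.000000, Gamma_yxy = -0.853946, Gamma_yyy = -0.524012
  tau = 0.750000: gamma = (-0.625000, -1.000000), gamma' = (-0.500000, -0.666667); Gamma_xxx = 0.000000, Gamma_xxy = -0.665127, Gamma_xyy = -0.415704, Gamma_yxx = 0.000000, Gamma_yxy = -0.831409, Gamma_yyy = -0.519630
  tau = 0.875000: gamma = (-0.687500, -1.083333), gamma' = (-0.500000, -0.666667); Gamma_xxx = 0.000000, Gamma_xxy = -0.629308, Gamma_xyy = -0.399369, Gamma_yxx = 0.000000, Gamma_yxy = -0.798737, Gamma_yyy = -0.506891
  tau = 1.000000: gamma = (-0.750000, -1.166667), gamma' = (-0.500000, -0.666667); Gamma_xxx = 0.000000, Gamma_xxy = -0.592571, Gamma_xyy = -0.380939, Gamma_yxx = 0.000000, Gamma_yxy = -0.761877, Gamma_yyy = -0.489778
step 0: V^x = 1.1250, V^y = 2.0000
step 1: k1 = (-1.060976, -1.060976), k2 = (-1.295628, -1.388173), k3 = (-1.264351, -1.354662), k4 = (-1.324031, -1.489535); V <- V + (h/6)(k1 + 2k2 + 2k3 + k4): V^x = 0.8123, V^y = 1.6652
step 2: k1 = (-1.327752, -1.493721), k2 = (-1.235730, -1.441685), k3 = (-1.245254, -1.452797), k4 = (-1.075024, -1.290029); V <- V + (h/6)(k1 + 2k2 + 2k3 + k4): V^x = 0.5054, V^y = 1.3080
step 3: k1 = (-1.080999, -1.297199), k2 = (-0.896560, -1.100324), k3 = (-0.922821, -1.132553), k4 = (-0.746653, -0.933316); V <- V + (h/6)(k1 + 2k2 + 2k3 + k4): V^x = 0.2777, V^y = 1.0290
step 4: k1 = (-0.750472, -0.938090), k2 = (-0.606734, -0.770086), k3 = (-0.626471, -0.795137), k4 = (-0.504613, -0.648789); V <- V + (h/6)(k1 + 2k2 + 2k3 + k4): V^x = 0.1226, V^y = 0.8324

Answer: V^x = 0.1226, V^y = 0.8324


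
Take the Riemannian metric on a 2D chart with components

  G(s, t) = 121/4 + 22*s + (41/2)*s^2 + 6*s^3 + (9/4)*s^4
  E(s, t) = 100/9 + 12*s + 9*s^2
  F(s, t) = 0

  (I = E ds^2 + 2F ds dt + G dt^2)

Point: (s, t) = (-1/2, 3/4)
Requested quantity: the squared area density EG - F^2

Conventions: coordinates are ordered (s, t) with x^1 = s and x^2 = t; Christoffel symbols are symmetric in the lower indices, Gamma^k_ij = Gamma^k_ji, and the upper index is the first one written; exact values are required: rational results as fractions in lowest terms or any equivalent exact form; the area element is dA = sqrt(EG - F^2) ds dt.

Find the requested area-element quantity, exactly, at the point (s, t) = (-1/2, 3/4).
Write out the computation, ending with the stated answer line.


E = 265/36, F = 0, G = 1521/64; EG - F^2 = 44785/256

Answer: EG - F^2 = 44785/256


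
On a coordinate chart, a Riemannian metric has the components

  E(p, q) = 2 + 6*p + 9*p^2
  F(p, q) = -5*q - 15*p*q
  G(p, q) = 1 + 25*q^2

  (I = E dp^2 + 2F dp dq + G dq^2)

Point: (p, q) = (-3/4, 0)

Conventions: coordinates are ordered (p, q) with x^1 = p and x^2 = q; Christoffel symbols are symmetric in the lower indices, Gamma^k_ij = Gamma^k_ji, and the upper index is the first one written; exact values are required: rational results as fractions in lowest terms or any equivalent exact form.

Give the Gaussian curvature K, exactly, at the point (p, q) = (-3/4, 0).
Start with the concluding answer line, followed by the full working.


Answer: K = -3840/1681

E = 41/16, F = 0, G = 1, EG - F^2 = 41/16 at the point
E_p = -15/2, E_q = 0, F_p = 0, F_q = 25/4, G_p = 0, G_q = 0
E_qq = 0, F_pq = -15, G_pp = 0
Compute both Brioschi determinants and normalise by (EG - F^2)^2.
M1 = [[-E_qq/2 + F_pq - G_pp/2, E_p/2, F_p - E_q/2], [F_q - G_p/2, E, F], [G_q/2, F, G]] = [[-15, -15/4, 0], [25/4, 41/16, 0], [0, 0, 1]]; det M1 = -15
M2 = [[0, E_q/2, G_p/2], [E_q/2, E, F], [G_p/2, F, G]] = [[0, 0, 0], [0, 41/16, 0], [0, 0, 1]]; det M2 = 0
det M1 - det M2 = -15; K = -15 / (41/16)^2 = -3840/1681


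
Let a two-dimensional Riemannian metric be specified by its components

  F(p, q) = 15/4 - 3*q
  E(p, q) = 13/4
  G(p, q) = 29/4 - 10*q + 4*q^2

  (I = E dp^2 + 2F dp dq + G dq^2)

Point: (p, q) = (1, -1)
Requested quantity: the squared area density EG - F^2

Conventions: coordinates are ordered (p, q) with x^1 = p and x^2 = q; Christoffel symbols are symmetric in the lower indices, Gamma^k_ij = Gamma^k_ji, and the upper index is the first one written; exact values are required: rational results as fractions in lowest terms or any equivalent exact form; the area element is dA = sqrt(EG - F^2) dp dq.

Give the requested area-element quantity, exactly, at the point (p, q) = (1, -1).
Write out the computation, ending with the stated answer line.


E = 13/4, F = 27/4, G = 85/4; EG - F^2 = 47/2

Answer: EG - F^2 = 47/2


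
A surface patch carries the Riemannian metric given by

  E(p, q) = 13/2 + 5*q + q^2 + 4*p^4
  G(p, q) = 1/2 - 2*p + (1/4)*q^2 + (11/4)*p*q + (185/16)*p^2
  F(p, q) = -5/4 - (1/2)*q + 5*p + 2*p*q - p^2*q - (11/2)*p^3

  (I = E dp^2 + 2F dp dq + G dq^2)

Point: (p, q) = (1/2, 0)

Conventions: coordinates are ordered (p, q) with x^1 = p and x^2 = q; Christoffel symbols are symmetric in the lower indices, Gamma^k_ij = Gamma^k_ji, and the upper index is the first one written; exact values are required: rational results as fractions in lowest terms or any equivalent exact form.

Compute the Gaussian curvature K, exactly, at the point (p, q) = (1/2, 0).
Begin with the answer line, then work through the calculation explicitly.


Answer: K = -512/30375

E = 27/4, F = 9/16, G = 153/64, EG - F^2 = 2025/128 at the point
E_p = 2, E_q = 5, F_p = 7/8, F_q = 1/4, G_p = 153/16, G_q = 11/8
E_qq = 2, F_pq = 1, G_pp = 185/8
Evaluate Brioschi's two determinant matrices M1, M2 and divide by (EG - F^2)^2.
M1 = [[-E_qq/2 + F_pq - G_pp/2, E_p/2, F_p - E_q/2], [F_q - G_p/2, E, F], [G_q/2, F, G]] = [[-185/16, 1, -13/8], [-145/32, 27/4, 9/16], [11/16, 9/16, 153/64]]; det M1 = -655443/4096
M2 = [[0, E_q/2, G_p/2], [E_q/2, E, F], [G_p/2, F, G]] = [[0, 5/2, 153/32], [5/2, 27/4, 9/16], [153/32, 9/16, 153/64]]; det M2 = -638163/4096
det M1 - det M2 = -135/32; K = -135/32 / (2025/128)^2 = -512/30375


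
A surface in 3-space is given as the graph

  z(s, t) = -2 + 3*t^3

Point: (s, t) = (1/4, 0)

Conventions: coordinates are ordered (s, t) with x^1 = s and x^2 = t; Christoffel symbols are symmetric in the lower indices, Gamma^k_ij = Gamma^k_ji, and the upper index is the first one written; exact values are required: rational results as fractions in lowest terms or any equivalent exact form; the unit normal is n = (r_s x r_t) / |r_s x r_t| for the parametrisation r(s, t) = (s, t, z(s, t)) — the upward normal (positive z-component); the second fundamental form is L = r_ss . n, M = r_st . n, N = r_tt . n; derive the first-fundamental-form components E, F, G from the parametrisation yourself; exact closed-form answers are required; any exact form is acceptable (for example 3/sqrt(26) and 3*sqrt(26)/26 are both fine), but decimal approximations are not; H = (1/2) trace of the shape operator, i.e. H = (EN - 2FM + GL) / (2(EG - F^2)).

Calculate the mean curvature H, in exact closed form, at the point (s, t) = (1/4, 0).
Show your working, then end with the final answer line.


z_s = 0, z_t = 0, z_ss = 0, z_st = 0, z_tt = 0
E = 1, F = 0, G = 1; answer radicand W^2 = 1
unnormalised second-form numerators: l = 0, m = 0, n = 0; L = l/sqrt(1), and similarly M = m/sqrt(W^2), N = n/sqrt(W^2)
H = (E*n - 2*F*m + G*l) / (2*(EG - F^2)*sqrt(W^2)); E*n - 2*F*m + G*l = 0, EG - F^2 = 1, so H = (0)/sqrt(1)

Answer: H = 0


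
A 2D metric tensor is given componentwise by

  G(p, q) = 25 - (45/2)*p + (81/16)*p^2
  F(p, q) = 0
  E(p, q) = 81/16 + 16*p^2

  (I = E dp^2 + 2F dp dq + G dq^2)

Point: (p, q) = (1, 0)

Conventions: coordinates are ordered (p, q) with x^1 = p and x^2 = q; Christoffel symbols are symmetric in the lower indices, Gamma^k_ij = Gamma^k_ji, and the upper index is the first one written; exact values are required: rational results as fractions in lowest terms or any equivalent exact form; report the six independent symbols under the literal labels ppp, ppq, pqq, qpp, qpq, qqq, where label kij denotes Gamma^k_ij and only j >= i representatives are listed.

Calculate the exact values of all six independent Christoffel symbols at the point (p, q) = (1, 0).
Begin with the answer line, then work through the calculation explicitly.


Answer: Gamma_ppp = 256/337, Gamma_ppq = 0, Gamma_pqq = 99/337, Gamma_qpp = 0, Gamma_qpq = -9/11, Gamma_qqq = 0

E = 337/16, F = 0, G = 121/16 at the point
E_p = 32, E_q = 0, F_p = 0, F_q = 0, G_p = -99/8, G_q = 0
EG - F^2 = 40777/256;  g^inv = (256/40777) * [[121/16, 0], [0, 337/16]]
first-kind symbols [ij,l] = (1/2)(d_i g_jl + d_j g_il - d_l g_ij): [pp,p] = E_p/2 = 16, [pp,q] = F_p - E_q/2 = 0, [pq,p] = E_q/2 = 0, [pq,q] = G_p/2 = -99/16, [qq,p] = F_q - G_p/2 = 99/16, [qq,q] = G_q/2 = 0
Gamma^p_ij = (G*[ij,p] - F*[ij,q])/(EG - F^2), Gamma^q_ij = (E*[ij,q] - F*[ij,p])/(EG - F^2)


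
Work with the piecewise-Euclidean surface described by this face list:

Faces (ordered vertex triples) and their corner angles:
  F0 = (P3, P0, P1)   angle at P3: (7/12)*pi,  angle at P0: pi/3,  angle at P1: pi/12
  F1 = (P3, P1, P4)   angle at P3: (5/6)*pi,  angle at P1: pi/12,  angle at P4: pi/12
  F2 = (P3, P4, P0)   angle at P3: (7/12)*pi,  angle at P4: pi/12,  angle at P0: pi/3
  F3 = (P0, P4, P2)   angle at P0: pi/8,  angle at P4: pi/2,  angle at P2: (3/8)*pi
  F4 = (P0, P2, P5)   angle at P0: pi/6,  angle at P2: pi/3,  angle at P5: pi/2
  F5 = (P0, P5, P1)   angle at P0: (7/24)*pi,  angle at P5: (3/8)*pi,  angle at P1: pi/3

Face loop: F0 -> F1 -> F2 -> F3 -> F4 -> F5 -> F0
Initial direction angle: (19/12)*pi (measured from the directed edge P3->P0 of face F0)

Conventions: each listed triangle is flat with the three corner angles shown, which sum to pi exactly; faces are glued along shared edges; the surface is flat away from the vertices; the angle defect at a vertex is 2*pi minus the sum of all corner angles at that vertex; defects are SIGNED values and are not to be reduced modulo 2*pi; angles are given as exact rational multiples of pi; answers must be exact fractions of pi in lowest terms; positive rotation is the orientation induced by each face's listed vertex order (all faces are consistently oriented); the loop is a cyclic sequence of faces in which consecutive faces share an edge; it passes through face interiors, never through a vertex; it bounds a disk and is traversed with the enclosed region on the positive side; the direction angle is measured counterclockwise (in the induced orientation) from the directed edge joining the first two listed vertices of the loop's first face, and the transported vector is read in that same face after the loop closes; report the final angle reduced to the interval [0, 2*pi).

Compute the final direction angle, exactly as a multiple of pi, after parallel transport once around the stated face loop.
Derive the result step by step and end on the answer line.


enclosed vertex P0: corner angles sum to (5/4)*pi, defect = 2*pi - (5/4)*pi = (3/4)*pi
enclosed vertex P3: corner angles sum to 2*pi, defect = 2*pi - 2*pi = 0
the final direction is the initial angle plus the enclosed defects, taken mod 2*pi in the induced orientation
final angle = (19/12)*pi + (3/4)*pi = pi/3 (mod 2*pi)

Answer: final direction angle = pi/3
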